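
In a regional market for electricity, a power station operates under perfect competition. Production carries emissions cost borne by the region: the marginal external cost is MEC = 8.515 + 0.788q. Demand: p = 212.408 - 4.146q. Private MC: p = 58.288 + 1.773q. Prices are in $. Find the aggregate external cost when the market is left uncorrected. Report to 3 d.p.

$488.842

Market equilibrium (private): 58.288 + 1.773q = 212.408 - 4.146q → q_m = 26.0382.
Total external cost = ∫₀^{q_m} (8.515 + 0.788q) dq = 8.515×26.0382 + ½×0.788×26.0382² = 488.8425.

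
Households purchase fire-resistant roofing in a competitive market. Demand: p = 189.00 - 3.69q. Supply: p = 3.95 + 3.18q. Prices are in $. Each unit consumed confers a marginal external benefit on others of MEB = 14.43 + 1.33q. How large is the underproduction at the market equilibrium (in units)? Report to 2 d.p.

9.07 units

Market equilibrium (private): 3.95 + 3.18q = 189.00 - 3.69q → q_m = 26.9360.
Social marginal benefit = demand + MEB = 203.43 - 2.36q.
Set SMB = MC: 203.43 - 2.36q = 3.95 + 3.18q → q* = 36.0072.
Gap = |26.9360 − 36.0072| = 9.0712.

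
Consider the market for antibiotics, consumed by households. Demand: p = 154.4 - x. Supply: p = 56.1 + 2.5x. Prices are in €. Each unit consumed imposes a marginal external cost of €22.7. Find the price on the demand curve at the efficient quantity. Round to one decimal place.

P = €132.8

Social marginal benefit = demand − MEC = 131.7 - x.
Set SMB = MC: 131.7 - x = 56.1 + 2.5x → x* = 21.6000.
Consumer price on the demand curve at x*: 154.4 − 1.0×21.6000 = 132.8000.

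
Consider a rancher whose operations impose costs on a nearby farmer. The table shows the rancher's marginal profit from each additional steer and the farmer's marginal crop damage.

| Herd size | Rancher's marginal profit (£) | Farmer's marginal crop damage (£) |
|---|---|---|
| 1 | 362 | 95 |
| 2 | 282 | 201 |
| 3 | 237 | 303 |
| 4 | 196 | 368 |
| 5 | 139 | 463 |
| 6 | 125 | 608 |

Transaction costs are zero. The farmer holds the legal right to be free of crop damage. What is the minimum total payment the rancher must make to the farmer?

Efficient level: marginal profit ≥ marginal crop damage through level 2, so k* = 2.
With the farmer holding the right, the rancher must at least compensate total damage at k*: 95 + 201 = 296.

£296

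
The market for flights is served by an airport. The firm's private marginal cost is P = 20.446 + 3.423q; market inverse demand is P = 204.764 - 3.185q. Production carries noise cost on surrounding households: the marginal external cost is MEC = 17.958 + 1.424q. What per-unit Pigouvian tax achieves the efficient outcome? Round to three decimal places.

tax = 47.452 per unit

Social marginal cost = private MC + MEC = 38.404 + 4.847q.
Set SMC = demand: 38.404 + 4.847q = 204.764 - 3.185q → q* = 20.7122.
The Pigouvian tax equals MEC at q*: 17.958 + 1.424×20.7122 = 47.4522.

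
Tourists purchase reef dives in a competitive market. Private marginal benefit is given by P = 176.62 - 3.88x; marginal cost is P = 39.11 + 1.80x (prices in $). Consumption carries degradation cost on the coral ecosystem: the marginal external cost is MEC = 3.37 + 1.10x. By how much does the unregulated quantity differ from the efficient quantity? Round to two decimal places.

Market equilibrium (private): 39.11 + 1.80x = 176.62 - 3.88x → x_m = 24.2095.
Social marginal benefit = demand − MEC = 173.25 - 4.98x.
Set SMB = MC: 173.25 - 4.98x = 39.11 + 1.80x → x* = 19.7847.
Gap = |24.2095 − 19.7847| = 4.4248.

4.42 units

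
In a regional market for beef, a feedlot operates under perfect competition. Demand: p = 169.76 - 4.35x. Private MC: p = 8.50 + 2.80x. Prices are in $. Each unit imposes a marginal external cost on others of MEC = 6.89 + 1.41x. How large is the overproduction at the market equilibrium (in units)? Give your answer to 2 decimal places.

4.52 units

Market equilibrium (private): 8.50 + 2.80x = 169.76 - 4.35x → x_m = 22.5538.
Social marginal cost = private MC + MEC = 15.39 + 4.21x.
Set SMC = demand: 15.39 + 4.21x = 169.76 - 4.35x → x* = 18.0339.
Gap = |22.5538 − 18.0339| = 4.5199.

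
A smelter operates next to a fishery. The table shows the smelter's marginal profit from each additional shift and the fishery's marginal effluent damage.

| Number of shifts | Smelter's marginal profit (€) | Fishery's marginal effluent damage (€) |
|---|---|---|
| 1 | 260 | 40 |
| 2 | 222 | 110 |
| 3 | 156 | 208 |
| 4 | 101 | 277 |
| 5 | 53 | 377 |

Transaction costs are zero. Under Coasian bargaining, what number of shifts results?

2

Bargaining reaches the level where marginal profit last exceeds marginal effluent damage.
That holds through level 2 (222 ≥ 110) but not at 3 (156 < 208).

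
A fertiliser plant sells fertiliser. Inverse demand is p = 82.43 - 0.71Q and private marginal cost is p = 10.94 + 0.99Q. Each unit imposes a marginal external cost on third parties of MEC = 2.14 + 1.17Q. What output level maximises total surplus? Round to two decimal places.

Social marginal cost = private MC + MEC = 13.08 + 2.16Q.
Set SMC = demand: 13.08 + 2.16Q = 82.43 - 0.71Q → Q* = 24.1638.

Q* = 24.16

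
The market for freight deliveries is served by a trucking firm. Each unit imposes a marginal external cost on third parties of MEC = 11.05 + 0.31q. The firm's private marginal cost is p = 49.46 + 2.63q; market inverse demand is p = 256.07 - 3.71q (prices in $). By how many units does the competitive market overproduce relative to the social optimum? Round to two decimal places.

Market equilibrium (private): 49.46 + 2.63q = 256.07 - 3.71q → q_m = 32.5883.
Social marginal cost = private MC + MEC = 60.51 + 2.94q.
Set SMC = demand: 60.51 + 2.94q = 256.07 - 3.71q → q* = 29.4075.
Gap = |32.5883 − 29.4075| = 3.1808.

3.18 units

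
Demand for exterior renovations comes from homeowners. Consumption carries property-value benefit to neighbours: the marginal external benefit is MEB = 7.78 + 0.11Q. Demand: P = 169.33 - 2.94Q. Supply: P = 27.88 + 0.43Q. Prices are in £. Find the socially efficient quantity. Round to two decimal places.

Q* = 45.78

Social marginal benefit = demand + MEB = 177.11 - 2.83Q.
Set SMB = MC: 177.11 - 2.83Q = 27.88 + 0.43Q → Q* = 45.7761.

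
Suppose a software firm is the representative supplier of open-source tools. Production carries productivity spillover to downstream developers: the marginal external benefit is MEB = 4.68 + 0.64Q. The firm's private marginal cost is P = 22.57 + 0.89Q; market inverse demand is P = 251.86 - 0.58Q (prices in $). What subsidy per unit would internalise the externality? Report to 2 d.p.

Social marginal cost = private MC − MEB = 17.89 + 0.25Q.
Set SMC = demand: 17.89 + 0.25Q = 251.86 - 0.58Q → Q* = 281.8916.
The Pigouvian subsidy equals MEB at Q*: 4.68 + 0.64×281.8916 = 185.0906.

subsidy = $185.09 per unit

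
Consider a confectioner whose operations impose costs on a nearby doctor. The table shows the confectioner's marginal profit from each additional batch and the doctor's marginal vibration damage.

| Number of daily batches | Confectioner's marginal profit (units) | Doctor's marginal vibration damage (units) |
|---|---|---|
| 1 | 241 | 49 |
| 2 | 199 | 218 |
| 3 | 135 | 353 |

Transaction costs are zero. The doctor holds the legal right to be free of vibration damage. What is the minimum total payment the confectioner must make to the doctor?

Efficient level: marginal profit ≥ marginal vibration damage through level 1, so k* = 1.
With the doctor holding the right, the confectioner must at least compensate total damage at k*: 49 = 49.

49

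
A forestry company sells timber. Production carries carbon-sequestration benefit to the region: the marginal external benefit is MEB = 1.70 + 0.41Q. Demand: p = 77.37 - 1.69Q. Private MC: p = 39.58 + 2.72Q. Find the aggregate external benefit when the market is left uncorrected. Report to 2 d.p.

29.62

Market equilibrium (private): 39.58 + 2.72Q = 77.37 - 1.69Q → Q_m = 8.5692.
Total external benefit = ∫₀^{Q_m} (1.70 + 0.41Q) dQ = 1.70×8.5692 + ½×0.41×8.5692² = 29.6210.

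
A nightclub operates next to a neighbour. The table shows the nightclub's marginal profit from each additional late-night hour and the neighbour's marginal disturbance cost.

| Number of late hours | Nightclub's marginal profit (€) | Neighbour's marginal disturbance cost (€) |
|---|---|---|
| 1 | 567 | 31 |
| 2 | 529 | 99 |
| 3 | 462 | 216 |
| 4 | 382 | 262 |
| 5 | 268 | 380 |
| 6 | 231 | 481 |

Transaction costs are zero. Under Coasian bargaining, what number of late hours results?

Bargaining reaches the level where marginal profit last exceeds marginal disturbance cost.
That holds through level 4 (382 ≥ 262) but not at 5 (268 < 380).

4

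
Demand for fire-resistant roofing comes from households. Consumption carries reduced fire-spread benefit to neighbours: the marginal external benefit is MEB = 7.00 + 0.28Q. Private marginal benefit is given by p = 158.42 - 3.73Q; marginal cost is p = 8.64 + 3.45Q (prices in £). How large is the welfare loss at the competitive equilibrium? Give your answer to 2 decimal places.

DWL = £11.95

Market equilibrium (private): 8.64 + 3.45Q = 158.42 - 3.73Q → Q_m = 20.8607.
Social marginal benefit = demand + MEB = 165.42 - 3.45Q.
Set SMB = MC: 165.42 - 3.45Q = 8.64 + 3.45Q → Q* = 22.7217.
The loss is the area between SMB and MC from Q* to Q_m; with linear curves that's a triangle of height MEB(Q_m).
DWL = ½ × 1.8610 × 12.8410 = 11.9486.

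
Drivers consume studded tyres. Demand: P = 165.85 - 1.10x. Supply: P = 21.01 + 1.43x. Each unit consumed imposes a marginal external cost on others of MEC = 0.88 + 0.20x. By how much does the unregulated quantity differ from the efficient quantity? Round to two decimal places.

Market equilibrium (private): 21.01 + 1.43x = 165.85 - 1.10x → x_m = 57.2490.
Social marginal benefit = demand − MEC = 164.97 - 1.30x.
Set SMB = MC: 164.97 - 1.30x = 21.01 + 1.43x → x* = 52.7326.
Gap = |57.2490 − 52.7326| = 4.5164.

4.52 units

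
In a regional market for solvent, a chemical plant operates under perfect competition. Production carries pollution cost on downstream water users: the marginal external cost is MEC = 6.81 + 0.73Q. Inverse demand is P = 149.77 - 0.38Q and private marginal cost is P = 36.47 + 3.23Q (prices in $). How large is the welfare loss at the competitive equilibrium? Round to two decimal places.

Market equilibrium (private): 36.47 + 3.23Q = 149.77 - 0.38Q → Q_m = 31.3850.
Social marginal cost = private MC + MEC = 43.28 + 3.96Q.
Set SMC = demand: 43.28 + 3.96Q = 149.77 - 0.38Q → Q* = 24.5369.
Between Q* and Q_m the wedge SMC − demand runs linearly from 0 to MEC(Q_m), so the loss is a triangle.
DWL = ½ × 6.8481 × 29.7211 = 101.7665.

DWL = $101.77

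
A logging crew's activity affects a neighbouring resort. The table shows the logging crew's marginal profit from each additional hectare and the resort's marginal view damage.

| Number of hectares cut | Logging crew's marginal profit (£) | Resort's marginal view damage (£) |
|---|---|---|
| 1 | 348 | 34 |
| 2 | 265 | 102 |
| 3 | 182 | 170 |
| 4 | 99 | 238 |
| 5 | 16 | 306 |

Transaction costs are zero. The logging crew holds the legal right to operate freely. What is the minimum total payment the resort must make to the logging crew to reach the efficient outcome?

£115

Left alone the logging crew would choose level 5 (marginal profit stays positive).
Efficient level: k* = 3 (marginal profit ≥ marginal view damage through 3).
The resort must at least cover the logging crew's forgone profit from cutting 5→3: 99 + 16 = 115.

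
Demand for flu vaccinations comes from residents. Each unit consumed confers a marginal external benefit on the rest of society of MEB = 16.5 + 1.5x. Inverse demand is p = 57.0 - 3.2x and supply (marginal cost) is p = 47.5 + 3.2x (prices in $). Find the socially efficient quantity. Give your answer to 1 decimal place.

Social marginal benefit = demand + MEB = 73.5 - 1.7x.
Set SMB = MC: 73.5 - 1.7x = 47.5 + 3.2x → x* = 5.3061.

x* = 5.3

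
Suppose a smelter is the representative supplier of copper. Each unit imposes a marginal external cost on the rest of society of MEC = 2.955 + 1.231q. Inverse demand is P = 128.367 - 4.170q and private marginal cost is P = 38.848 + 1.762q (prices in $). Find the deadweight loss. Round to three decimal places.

DWL = $32.362

Market equilibrium (private): 38.848 + 1.762q = 128.367 - 4.170q → q_m = 15.0909.
Social marginal cost = private MC + MEC = 41.803 + 2.993q.
Set SMC = demand: 41.803 + 2.993q = 128.367 - 4.170q → q* = 12.0849.
Height of the DWL triangle at q_m is SMC(q_m) − demand(q_m) = MEC(q_m) = 21.5319.
DWL = ½ × 3.0060 × 21.5319 = 32.3624.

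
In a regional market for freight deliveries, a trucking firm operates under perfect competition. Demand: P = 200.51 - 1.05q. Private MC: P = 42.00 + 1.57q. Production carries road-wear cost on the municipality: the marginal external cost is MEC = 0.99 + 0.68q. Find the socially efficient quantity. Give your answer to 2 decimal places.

q* = 47.73

Social marginal cost = private MC + MEC = 42.99 + 2.25q.
Set SMC = demand: 42.99 + 2.25q = 200.51 - 1.05q → q* = 47.7333.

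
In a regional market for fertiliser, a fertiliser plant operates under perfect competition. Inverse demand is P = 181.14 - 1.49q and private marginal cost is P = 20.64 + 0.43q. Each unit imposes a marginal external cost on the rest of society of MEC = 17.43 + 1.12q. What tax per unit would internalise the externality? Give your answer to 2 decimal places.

Social marginal cost = private MC + MEC = 38.07 + 1.55q.
Set SMC = demand: 38.07 + 1.55q = 181.14 - 1.49q → q* = 47.0625.
The Pigouvian tax equals MEC at q*: 17.43 + 1.12×47.0625 = 70.1400.

tax = 70.14 per unit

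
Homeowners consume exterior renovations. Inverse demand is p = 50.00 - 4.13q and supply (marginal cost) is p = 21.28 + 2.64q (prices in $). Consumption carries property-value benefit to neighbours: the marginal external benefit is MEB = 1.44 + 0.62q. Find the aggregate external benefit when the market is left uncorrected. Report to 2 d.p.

Market equilibrium (private): 21.28 + 2.64q = 50.00 - 4.13q → q_m = 4.2422.
Total external benefit = ∫₀^{q_m} (1.44 + 0.62q) dq = 1.44×4.2422 + ½×0.62×4.2422² = 11.6876.

$11.69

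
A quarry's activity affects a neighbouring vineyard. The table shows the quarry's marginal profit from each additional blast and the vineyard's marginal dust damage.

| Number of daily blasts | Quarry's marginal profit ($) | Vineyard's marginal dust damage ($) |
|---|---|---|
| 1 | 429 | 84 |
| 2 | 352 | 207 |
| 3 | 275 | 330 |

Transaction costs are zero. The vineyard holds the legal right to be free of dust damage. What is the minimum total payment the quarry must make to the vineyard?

$291

Efficient level: marginal profit ≥ marginal dust damage through level 2, so k* = 2.
With the vineyard holding the right, the quarry must at least compensate total damage at k*: 84 + 207 = 291.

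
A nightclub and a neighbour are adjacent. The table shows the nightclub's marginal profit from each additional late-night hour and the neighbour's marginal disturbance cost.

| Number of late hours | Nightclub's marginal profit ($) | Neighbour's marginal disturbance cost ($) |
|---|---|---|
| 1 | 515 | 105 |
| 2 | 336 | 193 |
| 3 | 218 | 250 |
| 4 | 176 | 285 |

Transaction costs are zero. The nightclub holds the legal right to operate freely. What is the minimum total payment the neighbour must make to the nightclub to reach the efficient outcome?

Left alone the nightclub would choose level 4 (marginal profit stays positive).
Efficient level: k* = 2 (marginal profit ≥ marginal disturbance cost through 2).
The neighbour must at least cover the nightclub's forgone profit from cutting 4→2: 218 + 176 = 394.

$394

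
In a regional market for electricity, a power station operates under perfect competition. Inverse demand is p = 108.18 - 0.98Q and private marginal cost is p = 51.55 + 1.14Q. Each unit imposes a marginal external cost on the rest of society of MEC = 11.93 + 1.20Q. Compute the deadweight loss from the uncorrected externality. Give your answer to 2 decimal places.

Market equilibrium (private): 51.55 + 1.14Q = 108.18 - 0.98Q → Q_m = 26.7123.
Social marginal cost = private MC + MEC = 63.48 + 2.34Q.
Set SMC = demand: 63.48 + 2.34Q = 108.18 - 0.98Q → Q* = 13.4639.
Between Q* and Q_m the wedge SMC − demand runs linearly from 0 to MEC(Q_m), so the loss is a triangle.
DWL = ½ × 13.2484 × 43.9847 = 291.3634.

DWL = 291.36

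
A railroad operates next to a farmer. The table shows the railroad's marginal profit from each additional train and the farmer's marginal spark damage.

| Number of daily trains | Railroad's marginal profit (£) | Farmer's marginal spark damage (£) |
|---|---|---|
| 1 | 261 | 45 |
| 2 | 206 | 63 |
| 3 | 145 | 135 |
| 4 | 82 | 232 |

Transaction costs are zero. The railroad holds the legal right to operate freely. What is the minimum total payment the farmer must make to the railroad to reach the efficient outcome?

Left alone the railroad would choose level 4 (marginal profit stays positive).
Efficient level: k* = 3 (marginal profit ≥ marginal spark damage through 3).
The farmer must at least cover the railroad's forgone profit from cutting 4→3: 82 = 82.

£82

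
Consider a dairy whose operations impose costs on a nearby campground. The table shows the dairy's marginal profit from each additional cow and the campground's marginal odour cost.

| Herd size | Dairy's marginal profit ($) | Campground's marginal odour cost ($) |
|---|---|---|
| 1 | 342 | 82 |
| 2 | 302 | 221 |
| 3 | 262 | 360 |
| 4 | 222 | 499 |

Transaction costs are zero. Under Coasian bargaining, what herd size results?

Bargaining reaches the level where marginal profit last exceeds marginal odour cost.
That holds through level 2 (302 ≥ 221) but not at 3 (262 < 360).

2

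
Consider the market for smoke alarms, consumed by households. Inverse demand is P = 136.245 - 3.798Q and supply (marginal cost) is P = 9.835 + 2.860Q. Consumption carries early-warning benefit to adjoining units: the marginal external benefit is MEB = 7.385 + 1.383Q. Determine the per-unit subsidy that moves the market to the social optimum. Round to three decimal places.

subsidy = 42.463 per unit

Social marginal benefit = demand + MEB = 143.630 - 2.415Q.
Set SMB = MC: 143.630 - 2.415Q = 9.835 + 2.860Q → Q* = 25.3640.
The Pigouvian subsidy equals MEB at Q*: 7.385 + 1.383×25.3640 = 42.4634.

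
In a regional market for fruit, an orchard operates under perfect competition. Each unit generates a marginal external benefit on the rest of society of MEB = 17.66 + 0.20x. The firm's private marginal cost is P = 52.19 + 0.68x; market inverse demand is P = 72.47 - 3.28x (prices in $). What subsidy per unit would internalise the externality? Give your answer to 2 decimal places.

Social marginal cost = private MC − MEB = 34.53 + 0.48x.
Set SMC = demand: 34.53 + 0.48x = 72.47 - 3.28x → x* = 10.0904.
The Pigouvian subsidy equals MEB at x*: 17.66 + 0.20×10.0904 = 19.6781.

subsidy = $19.68 per unit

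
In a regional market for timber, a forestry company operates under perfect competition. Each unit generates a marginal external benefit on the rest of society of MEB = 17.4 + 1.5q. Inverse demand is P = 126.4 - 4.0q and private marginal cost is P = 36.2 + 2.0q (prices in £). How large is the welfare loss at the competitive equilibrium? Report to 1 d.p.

Market equilibrium (private): 36.2 + 2.0q = 126.4 - 4.0q → q_m = 15.0333.
Social marginal cost = private MC − MEB = 18.8 + 0.5q.
Set SMC = demand: 18.8 + 0.5q = 126.4 - 4.0q → q* = 23.9111.
The loss is the area between SMC and demand from q* to q_m; with linear curves that's a triangle of height MEB(q_m).
DWL = ½ × 8.8778 × 39.9500 = 177.3341.

DWL = £177.3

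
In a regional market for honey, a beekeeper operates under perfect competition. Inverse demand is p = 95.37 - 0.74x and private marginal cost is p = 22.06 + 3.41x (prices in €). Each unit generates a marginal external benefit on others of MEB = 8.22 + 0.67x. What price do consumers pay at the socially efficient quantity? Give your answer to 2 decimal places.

P = €78.03

Social marginal cost = private MC − MEB = 13.84 + 2.74x.
Set SMC = demand: 13.84 + 2.74x = 95.37 - 0.74x → x* = 23.4282.
Consumer price on the demand curve at x*: 95.37 − 0.74×23.4282 = 78.0331.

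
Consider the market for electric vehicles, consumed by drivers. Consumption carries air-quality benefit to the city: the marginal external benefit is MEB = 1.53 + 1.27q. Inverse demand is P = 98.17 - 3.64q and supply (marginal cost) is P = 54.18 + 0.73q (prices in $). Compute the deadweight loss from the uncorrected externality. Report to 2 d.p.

Market equilibrium (private): 54.18 + 0.73q = 98.17 - 3.64q → q_m = 10.0664.
Social marginal benefit = demand + MEB = 99.70 - 2.37q.
Set SMB = MC: 99.70 - 2.37q = 54.18 + 0.73q → q* = 14.6839.
The welfare-loss triangle has base |q_m − q*| and height MEB(q_m) (the vertical gap between SMB and MC is zero at q* and MEB at q_m).
DWL = ½ × 4.6175 × 14.3143 = 33.0481.

DWL = $33.05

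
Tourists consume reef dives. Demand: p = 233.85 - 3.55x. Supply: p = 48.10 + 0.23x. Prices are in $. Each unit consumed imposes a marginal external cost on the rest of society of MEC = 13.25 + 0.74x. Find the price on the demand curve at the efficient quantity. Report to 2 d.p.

P = $98.37

Social marginal benefit = demand − MEC = 220.60 - 4.29x.
Set SMB = MC: 220.60 - 4.29x = 48.10 + 0.23x → x* = 38.1637.
Consumer price on the demand curve at x*: 233.85 − 3.55×38.1637 = 98.3689.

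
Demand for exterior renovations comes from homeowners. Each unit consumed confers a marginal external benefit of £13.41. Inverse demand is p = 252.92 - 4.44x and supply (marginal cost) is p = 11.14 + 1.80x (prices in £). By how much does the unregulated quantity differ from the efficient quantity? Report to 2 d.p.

2.15 units

Market equilibrium (private): 11.14 + 1.80x = 252.92 - 4.44x → x_m = 38.7468.
Social marginal benefit = demand + MEB = 266.33 - 4.44x.
Set SMB = MC: 266.33 - 4.44x = 11.14 + 1.80x → x* = 40.8958.
Gap = |38.7468 − 40.8958| = 2.1490.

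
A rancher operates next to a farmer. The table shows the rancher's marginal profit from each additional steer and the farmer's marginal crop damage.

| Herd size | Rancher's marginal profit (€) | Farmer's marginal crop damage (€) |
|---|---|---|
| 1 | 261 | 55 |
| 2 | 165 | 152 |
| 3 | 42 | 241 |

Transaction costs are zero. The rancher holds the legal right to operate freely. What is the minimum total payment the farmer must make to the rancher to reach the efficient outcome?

€42

Left alone the rancher would choose level 3 (marginal profit stays positive).
Efficient level: k* = 2 (marginal profit ≥ marginal crop damage through 2).
The farmer must at least cover the rancher's forgone profit from cutting 3→2: 42 = 42.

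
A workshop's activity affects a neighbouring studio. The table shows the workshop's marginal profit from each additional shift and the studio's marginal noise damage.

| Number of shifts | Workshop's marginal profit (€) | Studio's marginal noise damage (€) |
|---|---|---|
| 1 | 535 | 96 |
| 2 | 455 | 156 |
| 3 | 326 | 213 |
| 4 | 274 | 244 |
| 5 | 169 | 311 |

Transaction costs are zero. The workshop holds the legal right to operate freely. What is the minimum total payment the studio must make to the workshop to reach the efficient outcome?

Left alone the workshop would choose level 5 (marginal profit stays positive).
Efficient level: k* = 4 (marginal profit ≥ marginal noise damage through 4).
The studio must at least cover the workshop's forgone profit from cutting 5→4: 169 = 169.

€169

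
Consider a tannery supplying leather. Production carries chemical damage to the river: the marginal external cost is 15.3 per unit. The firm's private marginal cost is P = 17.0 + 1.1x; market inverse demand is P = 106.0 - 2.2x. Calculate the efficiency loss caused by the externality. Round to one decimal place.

Market equilibrium (private): 17.0 + 1.1x = 106.0 - 2.2x → x_m = 26.9697.
Social marginal cost = private MC + MEC = 32.3 + 1.1x.
Set SMC = demand: 32.3 + 1.1x = 106.0 - 2.2x → x* = 22.3333.
Between x* and x_m the wedge SMC − demand runs linearly from 0 to MEC(x_m), so the loss is a triangle.
DWL = ½ × 4.6364 × 15.3000 = 35.4685.

DWL = 35.5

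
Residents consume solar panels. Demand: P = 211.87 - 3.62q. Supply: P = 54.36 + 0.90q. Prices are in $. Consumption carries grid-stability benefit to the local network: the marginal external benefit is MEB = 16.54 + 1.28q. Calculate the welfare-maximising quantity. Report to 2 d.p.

q* = 53.72

Social marginal benefit = demand + MEB = 228.41 - 2.34q.
Set SMB = MC: 228.41 - 2.34q = 54.36 + 0.90q → q* = 53.7191.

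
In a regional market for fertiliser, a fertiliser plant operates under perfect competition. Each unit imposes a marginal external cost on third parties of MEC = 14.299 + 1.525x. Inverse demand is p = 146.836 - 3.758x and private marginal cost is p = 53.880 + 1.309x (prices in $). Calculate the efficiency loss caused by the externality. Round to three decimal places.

DWL = $135.561

Market equilibrium (private): 53.880 + 1.309x = 146.836 - 3.758x → x_m = 18.3454.
Social marginal cost = private MC + MEC = 68.179 + 2.834x.
Set SMC = demand: 68.179 + 2.834x = 146.836 - 3.758x → x* = 11.9322.
The welfare-loss triangle has base |x_m − x*| and height MEC(x_m) (the vertical gap between SMC and demand is zero at x* and MEC at x_m).
DWL = ½ × 6.4132 × 42.2757 = 135.5613.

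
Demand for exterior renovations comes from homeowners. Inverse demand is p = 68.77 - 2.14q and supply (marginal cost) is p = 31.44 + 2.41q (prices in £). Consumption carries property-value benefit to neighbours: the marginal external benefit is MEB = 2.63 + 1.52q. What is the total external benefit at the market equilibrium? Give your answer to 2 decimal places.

£72.73

Market equilibrium (private): 31.44 + 2.41q = 68.77 - 2.14q → q_m = 8.2044.
Total external benefit = ∫₀^{q_m} (2.63 + 1.52q) dq = 2.63×8.2044 + ½×1.52×8.2044² = 72.7348.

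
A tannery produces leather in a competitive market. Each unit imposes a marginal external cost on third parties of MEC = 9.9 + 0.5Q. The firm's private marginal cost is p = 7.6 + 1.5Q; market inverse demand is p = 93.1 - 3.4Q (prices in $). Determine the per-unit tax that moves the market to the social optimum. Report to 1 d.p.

Social marginal cost = private MC + MEC = 17.5 + 2.0Q.
Set SMC = demand: 17.5 + 2.0Q = 93.1 - 3.4Q → Q* = 14.0000.
The Pigouvian tax equals MEC at Q*: 9.9 + 0.5×14.0000 = 16.9000.

tax = $16.9 per unit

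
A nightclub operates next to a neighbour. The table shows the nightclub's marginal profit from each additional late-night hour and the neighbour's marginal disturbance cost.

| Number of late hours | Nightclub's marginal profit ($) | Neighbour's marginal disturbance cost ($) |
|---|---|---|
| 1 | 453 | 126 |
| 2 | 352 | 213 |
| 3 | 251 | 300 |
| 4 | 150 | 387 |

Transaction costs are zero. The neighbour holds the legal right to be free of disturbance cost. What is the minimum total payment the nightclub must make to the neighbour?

$339

Efficient level: marginal profit ≥ marginal disturbance cost through level 2, so k* = 2.
With the neighbour holding the right, the nightclub must at least compensate total damage at k*: 126 + 213 = 339.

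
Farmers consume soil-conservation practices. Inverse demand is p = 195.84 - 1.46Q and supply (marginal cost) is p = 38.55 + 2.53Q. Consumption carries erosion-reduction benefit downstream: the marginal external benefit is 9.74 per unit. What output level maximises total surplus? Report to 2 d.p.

Social marginal benefit = demand + MEB = 205.58 - 1.46Q.
Set SMB = MC: 205.58 - 1.46Q = 38.55 + 2.53Q → Q* = 41.8622.

Q* = 41.86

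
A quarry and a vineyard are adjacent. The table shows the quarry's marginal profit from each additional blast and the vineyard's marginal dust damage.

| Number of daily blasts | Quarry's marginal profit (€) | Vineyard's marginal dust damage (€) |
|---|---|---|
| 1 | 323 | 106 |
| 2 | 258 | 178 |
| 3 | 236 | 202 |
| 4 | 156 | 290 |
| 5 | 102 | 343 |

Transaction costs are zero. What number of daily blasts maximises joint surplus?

Bargaining reaches the level where marginal profit last exceeds marginal dust damage.
That holds through level 3 (236 ≥ 202) but not at 4 (156 < 290).

3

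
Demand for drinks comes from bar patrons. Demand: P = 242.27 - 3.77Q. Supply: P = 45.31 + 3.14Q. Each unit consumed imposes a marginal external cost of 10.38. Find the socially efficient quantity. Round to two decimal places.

Q* = 27.00

Social marginal benefit = demand − MEC = 231.89 - 3.77Q.
Set SMB = MC: 231.89 - 3.77Q = 45.31 + 3.14Q → Q* = 27.0014.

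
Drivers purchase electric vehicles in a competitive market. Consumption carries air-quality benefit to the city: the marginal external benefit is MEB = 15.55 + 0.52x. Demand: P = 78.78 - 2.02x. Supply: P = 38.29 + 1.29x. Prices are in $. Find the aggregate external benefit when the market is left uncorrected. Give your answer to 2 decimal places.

Market equilibrium (private): 38.29 + 1.29x = 78.78 - 2.02x → x_m = 12.2326.
Total external benefit = ∫₀^{x_m} (15.55 + 0.52x) dx = 15.55×12.2326 + ½×0.52×12.2326² = 229.1224.

$229.12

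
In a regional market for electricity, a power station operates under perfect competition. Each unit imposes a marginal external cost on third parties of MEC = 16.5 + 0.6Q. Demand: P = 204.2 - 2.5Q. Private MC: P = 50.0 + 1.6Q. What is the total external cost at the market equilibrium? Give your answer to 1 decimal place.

Market equilibrium (private): 50.0 + 1.6Q = 204.2 - 2.5Q → Q_m = 37.6098.
Total external cost = ∫₀^{Q_m} (16.5 + 0.6Q) dQ = 16.5×37.6098 + ½×0.6×37.6098² = 1044.9108.

1044.9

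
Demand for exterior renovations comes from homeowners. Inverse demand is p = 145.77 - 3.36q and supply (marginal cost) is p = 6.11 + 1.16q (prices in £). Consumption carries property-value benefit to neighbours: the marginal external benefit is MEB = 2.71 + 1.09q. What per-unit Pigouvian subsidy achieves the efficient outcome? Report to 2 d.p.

subsidy = £47.95 per unit

Social marginal benefit = demand + MEB = 148.48 - 2.27q.
Set SMB = MC: 148.48 - 2.27q = 6.11 + 1.16q → q* = 41.5073.
The Pigouvian subsidy equals MEB at q*: 2.71 + 1.09×41.5073 = 47.9530.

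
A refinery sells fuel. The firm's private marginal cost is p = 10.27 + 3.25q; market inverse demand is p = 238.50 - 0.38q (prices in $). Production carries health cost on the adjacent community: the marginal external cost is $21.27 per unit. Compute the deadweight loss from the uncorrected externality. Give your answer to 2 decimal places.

DWL = $62.32

Market equilibrium (private): 10.27 + 3.25q = 238.50 - 0.38q → q_m = 62.8733.
Social marginal cost = private MC + MEC = 31.54 + 3.25q.
Set SMC = demand: 31.54 + 3.25q = 238.50 - 0.38q → q* = 57.0138.
The welfare-loss triangle has base |q_m − q*| and height MEC(q_m) (the vertical gap between SMC and demand is zero at q* and MEC at q_m).
DWL = ½ × 5.8595 × 21.2700 = 62.3158.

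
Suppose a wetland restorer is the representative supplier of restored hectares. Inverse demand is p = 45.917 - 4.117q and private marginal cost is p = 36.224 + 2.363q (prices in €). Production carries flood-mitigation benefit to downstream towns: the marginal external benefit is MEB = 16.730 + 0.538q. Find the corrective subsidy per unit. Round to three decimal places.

Social marginal cost = private MC − MEB = 19.494 + 1.825q.
Set SMC = demand: 19.494 + 1.825q = 45.917 - 4.117q → q* = 4.4468.
The Pigouvian subsidy equals MEB at q*: 16.730 + 0.538×4.4468 = 19.1224.

subsidy = €19.122 per unit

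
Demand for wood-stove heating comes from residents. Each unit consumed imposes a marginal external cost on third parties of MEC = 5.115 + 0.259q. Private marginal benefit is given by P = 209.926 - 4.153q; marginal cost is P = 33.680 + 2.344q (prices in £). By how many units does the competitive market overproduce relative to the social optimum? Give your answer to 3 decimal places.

Market equilibrium (private): 33.680 + 2.344q = 209.926 - 4.153q → q_m = 27.1273.
Social marginal benefit = demand − MEC = 204.811 - 4.412q.
Set SMB = MC: 204.811 - 4.412q = 33.680 + 2.344q → q* = 25.3302.
Gap = |27.1273 − 25.3302| = 1.7971.

1.797 units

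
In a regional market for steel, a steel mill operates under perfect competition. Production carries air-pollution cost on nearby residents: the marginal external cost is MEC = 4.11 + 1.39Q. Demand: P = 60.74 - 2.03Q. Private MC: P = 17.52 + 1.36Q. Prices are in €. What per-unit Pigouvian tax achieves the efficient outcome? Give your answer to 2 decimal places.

Social marginal cost = private MC + MEC = 21.63 + 2.75Q.
Set SMC = demand: 21.63 + 2.75Q = 60.74 - 2.03Q → Q* = 8.1820.
The Pigouvian tax equals MEC at Q*: 4.11 + 1.39×8.1820 = 15.4830.

tax = €15.48 per unit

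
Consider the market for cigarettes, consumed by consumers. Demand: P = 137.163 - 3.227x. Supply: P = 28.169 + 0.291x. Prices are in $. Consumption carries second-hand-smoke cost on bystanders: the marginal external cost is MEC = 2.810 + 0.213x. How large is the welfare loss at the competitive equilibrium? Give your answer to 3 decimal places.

DWL = $11.864

Market equilibrium (private): 28.169 + 0.291x = 137.163 - 3.227x → x_m = 30.9818.
Social marginal benefit = demand − MEC = 134.353 - 3.440x.
Set SMB = MC: 134.353 - 3.440x = 28.169 + 0.291x → x* = 28.4599.
The loss is the area between SMB and MC from x* to x_m; with linear curves that's a triangle of height MEC(x_m).
DWL = ½ × 2.5219 × 9.4091 = 11.8644.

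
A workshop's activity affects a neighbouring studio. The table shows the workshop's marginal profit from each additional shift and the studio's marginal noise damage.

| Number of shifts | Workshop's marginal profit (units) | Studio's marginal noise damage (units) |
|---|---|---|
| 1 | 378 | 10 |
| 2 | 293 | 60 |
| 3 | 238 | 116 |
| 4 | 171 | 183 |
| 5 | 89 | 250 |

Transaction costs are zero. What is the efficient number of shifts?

Bargaining reaches the level where marginal profit last exceeds marginal noise damage.
That holds through level 3 (238 ≥ 116) but not at 4 (171 < 183).

3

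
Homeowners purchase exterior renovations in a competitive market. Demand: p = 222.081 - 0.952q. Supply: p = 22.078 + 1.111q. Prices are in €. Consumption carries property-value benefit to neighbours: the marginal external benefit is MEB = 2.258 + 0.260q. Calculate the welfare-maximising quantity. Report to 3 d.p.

q* = 112.180

Social marginal benefit = demand + MEB = 224.339 - 0.692q.
Set SMB = MC: 224.339 - 0.692q = 22.078 + 1.111q → q* = 112.1803.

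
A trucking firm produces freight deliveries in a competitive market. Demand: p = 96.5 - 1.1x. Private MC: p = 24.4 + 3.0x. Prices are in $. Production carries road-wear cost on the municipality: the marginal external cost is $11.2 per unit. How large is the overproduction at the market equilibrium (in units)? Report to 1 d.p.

2.7 units

Market equilibrium (private): 24.4 + 3.0x = 96.5 - 1.1x → x_m = 17.5854.
Social marginal cost = private MC + MEC = 35.6 + 3.0x.
Set SMC = demand: 35.6 + 3.0x = 96.5 - 1.1x → x* = 14.8537.
Gap = |17.5854 − 14.8537| = 2.7317.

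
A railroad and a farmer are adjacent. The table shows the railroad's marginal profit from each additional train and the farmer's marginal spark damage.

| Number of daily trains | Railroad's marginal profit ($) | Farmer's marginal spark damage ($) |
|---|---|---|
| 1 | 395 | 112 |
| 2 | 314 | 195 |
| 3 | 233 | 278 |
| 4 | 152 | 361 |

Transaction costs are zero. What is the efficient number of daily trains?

2

Bargaining reaches the level where marginal profit last exceeds marginal spark damage.
That holds through level 2 (314 ≥ 195) but not at 3 (233 < 278).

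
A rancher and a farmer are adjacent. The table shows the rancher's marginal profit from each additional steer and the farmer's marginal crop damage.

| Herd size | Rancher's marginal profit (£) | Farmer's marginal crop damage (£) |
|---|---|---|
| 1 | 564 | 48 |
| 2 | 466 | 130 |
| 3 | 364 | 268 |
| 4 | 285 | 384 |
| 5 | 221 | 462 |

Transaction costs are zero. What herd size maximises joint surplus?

3

Bargaining reaches the level where marginal profit last exceeds marginal crop damage.
That holds through level 3 (364 ≥ 268) but not at 4 (285 < 384).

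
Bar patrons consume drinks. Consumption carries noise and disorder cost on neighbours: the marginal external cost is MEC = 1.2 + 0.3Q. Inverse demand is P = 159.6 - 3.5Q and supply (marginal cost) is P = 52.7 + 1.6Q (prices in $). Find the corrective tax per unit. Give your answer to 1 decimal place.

tax = $7.1 per unit

Social marginal benefit = demand − MEC = 158.4 - 3.8Q.
Set SMB = MC: 158.4 - 3.8Q = 52.7 + 1.6Q → Q* = 19.5741.
The Pigouvian tax equals MEC at Q*: 1.2 + 0.3×19.5741 = 7.0722.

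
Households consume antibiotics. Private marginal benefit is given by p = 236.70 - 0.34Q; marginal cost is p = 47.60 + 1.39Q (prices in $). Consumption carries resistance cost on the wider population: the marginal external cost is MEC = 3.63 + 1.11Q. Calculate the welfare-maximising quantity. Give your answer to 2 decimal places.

Social marginal benefit = demand − MEC = 233.07 - 1.45Q.
Set SMB = MC: 233.07 - 1.45Q = 47.60 + 1.39Q → Q* = 65.3063.

Q* = 65.31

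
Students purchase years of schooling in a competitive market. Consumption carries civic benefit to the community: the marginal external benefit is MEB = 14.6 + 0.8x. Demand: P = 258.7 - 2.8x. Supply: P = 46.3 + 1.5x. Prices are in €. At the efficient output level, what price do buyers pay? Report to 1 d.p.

Social marginal benefit = demand + MEB = 273.3 - 2.0x.
Set SMB = MC: 273.3 - 2.0x = 46.3 + 1.5x → x* = 64.8571.
Consumer price on the demand curve at x*: 258.7 − 2.8×64.8571 = 77.1001.

P = €77.1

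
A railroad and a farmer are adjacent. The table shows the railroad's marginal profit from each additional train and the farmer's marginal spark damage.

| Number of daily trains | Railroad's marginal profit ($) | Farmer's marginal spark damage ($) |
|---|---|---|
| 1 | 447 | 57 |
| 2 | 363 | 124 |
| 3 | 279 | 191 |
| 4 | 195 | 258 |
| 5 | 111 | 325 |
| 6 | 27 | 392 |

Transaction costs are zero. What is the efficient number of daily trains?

3

Bargaining reaches the level where marginal profit last exceeds marginal spark damage.
That holds through level 3 (279 ≥ 191) but not at 4 (195 < 258).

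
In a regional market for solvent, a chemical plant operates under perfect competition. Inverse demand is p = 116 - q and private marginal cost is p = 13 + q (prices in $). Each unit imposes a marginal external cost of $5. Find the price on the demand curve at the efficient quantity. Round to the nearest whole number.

P = $67

Social marginal cost = private MC + MEC = 18 + q.
Set SMC = demand: 18 + q = 116 - q → q* = 49.0000.
Consumer price on the demand curve at q*: 116 − 1×49.0000 = 67.0000.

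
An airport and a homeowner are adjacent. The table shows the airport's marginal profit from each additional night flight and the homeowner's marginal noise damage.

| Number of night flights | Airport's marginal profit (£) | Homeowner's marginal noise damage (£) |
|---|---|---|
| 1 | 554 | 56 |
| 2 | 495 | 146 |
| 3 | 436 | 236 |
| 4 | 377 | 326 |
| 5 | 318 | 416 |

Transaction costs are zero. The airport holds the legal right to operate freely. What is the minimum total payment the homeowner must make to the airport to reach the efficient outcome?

Left alone the airport would choose level 5 (marginal profit stays positive).
Efficient level: k* = 4 (marginal profit ≥ marginal noise damage through 4).
The homeowner must at least cover the airport's forgone profit from cutting 5→4: 318 = 318.

£318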